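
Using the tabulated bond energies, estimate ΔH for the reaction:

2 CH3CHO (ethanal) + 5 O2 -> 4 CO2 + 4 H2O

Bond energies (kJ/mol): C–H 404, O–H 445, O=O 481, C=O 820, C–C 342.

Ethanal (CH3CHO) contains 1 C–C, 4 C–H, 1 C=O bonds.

ΔH ≈ −2159 kJ

Bonds broken (reactants):
  C–C: 2 × 342 = 684
  C–H: 8 × 404 = 3232
  C=O: 2 × 820 = 1640
  O=O: 5 × 481 = 2405
  Σ(broken) = 7961 kJ
Bonds formed (products):
  C=O: 8 × 820 = 6560
  O–H: 8 × 445 = 3560
  Σ(formed) = 10120 kJ
ΔH = Σ(broken) − Σ(formed) = 7961 − 10120 = −2159 kJ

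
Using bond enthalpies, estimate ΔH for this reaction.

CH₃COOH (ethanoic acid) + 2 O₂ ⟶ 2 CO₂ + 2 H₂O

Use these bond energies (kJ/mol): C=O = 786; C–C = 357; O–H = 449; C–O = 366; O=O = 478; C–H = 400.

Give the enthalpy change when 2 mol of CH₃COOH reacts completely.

ΔH = −1652 kJ

Bonds broken (reactants):
  C–C: 1 × 357 = 357
  C–H: 3 × 400 = 1200
  C–O: 1 × 366 = 366
  C=O: 1 × 786 = 786
  O–H: 1 × 449 = 449
  O=O: 2 × 478 = 956
  Σ(broken) = 4114 kJ
Bonds formed (products):
  C=O: 4 × 786 = 3144
  O–H: 4 × 449 = 1796
  Σ(formed) = 4940 kJ
ΔH = Σ(broken) − Σ(formed) = 4114 − 4940 = −826 kJ
For 2× the reaction as written: 2 × (−826) = −1652 kJ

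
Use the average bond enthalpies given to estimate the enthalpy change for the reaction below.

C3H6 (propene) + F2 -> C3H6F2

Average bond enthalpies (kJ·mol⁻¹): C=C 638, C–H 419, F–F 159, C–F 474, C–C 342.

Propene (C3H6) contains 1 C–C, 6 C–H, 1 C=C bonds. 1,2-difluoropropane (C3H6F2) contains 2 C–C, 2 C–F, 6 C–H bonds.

ΔH ≈ −493 kJ

Bonds broken (reactants):
  C–C: 1 × 342 = 342
  C–H: 6 × 419 = 2514
  C=C: 1 × 638 = 638
  F–F: 1 × 159 = 159
  Σ(broken) = 3653 kJ
Bonds formed (products):
  C–C: 2 × 342 = 684
  C–F: 2 × 474 = 948
  C–H: 6 × 419 = 2514
  Σ(formed) = 4146 kJ
ΔH = Σ(broken) − Σ(formed) = 3653 − 4146 = −493 kJ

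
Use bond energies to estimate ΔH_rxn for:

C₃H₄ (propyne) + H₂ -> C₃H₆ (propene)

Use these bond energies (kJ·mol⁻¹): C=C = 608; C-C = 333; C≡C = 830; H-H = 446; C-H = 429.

Bonds broken (reactants):
  C≡C: 1 × 830 = 830
  C-C: 1 × 333 = 333
  C-H: 4 × 429 = 1716
  H-H: 1 × 446 = 446
  Σ(broken) = 3325 kJ
Bonds formed (products):
  C-C: 1 × 333 = 333
  C-H: 6 × 429 = 2574
  C=C: 1 × 608 = 608
  Σ(formed) = 3515 kJ
ΔH = Σ(broken) − Σ(formed) = 3325 − 3515 = −190 kJ

ΔH ≈ −190 kJ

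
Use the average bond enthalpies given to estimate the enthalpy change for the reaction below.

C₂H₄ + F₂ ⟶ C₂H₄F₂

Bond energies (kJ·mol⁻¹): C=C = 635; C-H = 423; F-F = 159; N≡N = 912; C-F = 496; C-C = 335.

Bonds broken (reactants):
  C-H: 4 × 423 = 1692
  C=C: 1 × 635 = 635
  F-F: 1 × 159 = 159
  Σ(broken) = 2486 kJ
Bonds formed (products):
  C-C: 1 × 335 = 335
  C-F: 2 × 496 = 992
  C-H: 4 × 423 = 1692
  Σ(formed) = 3019 kJ
ΔH = Σ(broken) − Σ(formed) = 2486 − 3019 = −533 kJ

ΔH ≈ −533 kJ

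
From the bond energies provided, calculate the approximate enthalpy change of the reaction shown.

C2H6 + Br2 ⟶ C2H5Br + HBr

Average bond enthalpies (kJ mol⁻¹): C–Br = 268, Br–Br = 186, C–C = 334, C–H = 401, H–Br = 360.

ΔH ≈ −41 kJ

Bonds broken (reactants):
  Br–Br: 1 × 186 = 186
  C–C: 1 × 334 = 334
  C–H: 6 × 401 = 2406
  Σ(broken) = 2926 kJ
Bonds formed (products):
  C–Br: 1 × 268 = 268
  C–C: 1 × 334 = 334
  C–H: 5 × 401 = 2005
  H–Br: 1 × 360 = 360
  Σ(formed) = 2967 kJ
ΔH = Σ(broken) − Σ(formed) = 2926 − 2967 = −41 kJ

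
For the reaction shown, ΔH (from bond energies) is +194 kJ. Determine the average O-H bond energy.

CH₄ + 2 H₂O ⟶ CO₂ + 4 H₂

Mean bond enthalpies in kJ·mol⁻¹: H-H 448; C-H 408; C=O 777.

D(O-H) ≈ 477 kJ/mol

Let D be the O-H bond energy.
Σ(broken) = 4×408 + 4×D = 1632 + 4D
Σ(formed) = 2×777 + 4×448 = 3346
ΔH = Σ(broken) − Σ(formed) = (1632 + 4D) − (3346) = −1714 + 4D
Setting this equal to +194 kJ gives 4D = 1908, so D = 477 kJ/mol.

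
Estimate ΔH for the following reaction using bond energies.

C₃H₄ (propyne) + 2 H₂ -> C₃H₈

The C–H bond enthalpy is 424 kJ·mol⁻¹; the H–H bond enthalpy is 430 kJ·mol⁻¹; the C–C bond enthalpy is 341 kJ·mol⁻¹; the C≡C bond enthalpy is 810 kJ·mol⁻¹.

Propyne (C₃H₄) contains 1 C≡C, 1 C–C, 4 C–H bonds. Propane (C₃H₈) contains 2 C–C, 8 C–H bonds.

Bonds broken (reactants):
  C≡C: 1 × 810 = 810
  C–C: 1 × 341 = 341
  C–H: 4 × 424 = 1696
  H–H: 2 × 430 = 860
  Σ(broken) = 3707 kJ
Bonds formed (products):
  C–C: 2 × 341 = 682
  C–H: 8 × 424 = 3392
  Σ(formed) = 4074 kJ
ΔH = Σ(broken) − Σ(formed) = 3707 − 4074 = −367 kJ

ΔH ≈ −367 kJ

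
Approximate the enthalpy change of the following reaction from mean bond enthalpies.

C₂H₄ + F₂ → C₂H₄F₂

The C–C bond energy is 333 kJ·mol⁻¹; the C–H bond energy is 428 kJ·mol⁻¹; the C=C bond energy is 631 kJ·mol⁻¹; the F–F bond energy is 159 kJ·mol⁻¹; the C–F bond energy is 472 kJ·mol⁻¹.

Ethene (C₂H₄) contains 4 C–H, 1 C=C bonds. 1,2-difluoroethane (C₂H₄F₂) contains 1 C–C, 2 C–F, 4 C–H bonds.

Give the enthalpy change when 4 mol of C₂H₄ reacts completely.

ΔH = −1948 kJ

Bonds broken (reactants):
  C–H: 4 × 428 = 1712
  C=C: 1 × 631 = 631
  F–F: 1 × 159 = 159
  Σ(broken) = 2502 kJ
Bonds formed (products):
  C–C: 1 × 333 = 333
  C–F: 2 × 472 = 944
  C–H: 4 × 428 = 1712
  Σ(formed) = 2989 kJ
ΔH = Σ(broken) − Σ(formed) = 2502 − 2989 = −487 kJ
For 4× the reaction as written: 4 × (−487) = −1948 kJ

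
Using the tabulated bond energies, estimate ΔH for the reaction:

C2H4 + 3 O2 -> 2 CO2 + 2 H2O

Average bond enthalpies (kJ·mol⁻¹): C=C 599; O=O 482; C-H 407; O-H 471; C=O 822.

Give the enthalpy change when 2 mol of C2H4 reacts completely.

Bonds broken (reactants):
  C-H: 4 × 407 = 1628
  C=C: 1 × 599 = 599
  O=O: 3 × 482 = 1446
  Σ(broken) = 3673 kJ
Bonds formed (products):
  C=O: 4 × 822 = 3288
  O-H: 4 × 471 = 1884
  Σ(formed) = 5172 kJ
ΔH = Σ(broken) − Σ(formed) = 3673 − 5172 = −1499 kJ
For 2× the reaction as written: 2 × (−1499) = −2998 kJ

ΔH = −2998 kJ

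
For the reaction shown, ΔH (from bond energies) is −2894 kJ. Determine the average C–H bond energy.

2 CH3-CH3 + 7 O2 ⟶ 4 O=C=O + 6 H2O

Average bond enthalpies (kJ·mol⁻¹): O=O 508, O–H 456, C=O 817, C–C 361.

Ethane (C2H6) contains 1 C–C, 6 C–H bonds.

Let D be the C–H bond energy.
Σ(broken) = 2×361 + 12×D + 7×508 = 4278 + 12D
Σ(formed) = 8×817 + 12×456 = 12008
ΔH = Σ(broken) − Σ(formed) = (4278 + 12D) − (12008) = −7730 + 12D
Setting this equal to −2894 kJ gives 12D = 4836, so D = 403 kJ/mol.

D(C–H) ≈ 403 kJ/mol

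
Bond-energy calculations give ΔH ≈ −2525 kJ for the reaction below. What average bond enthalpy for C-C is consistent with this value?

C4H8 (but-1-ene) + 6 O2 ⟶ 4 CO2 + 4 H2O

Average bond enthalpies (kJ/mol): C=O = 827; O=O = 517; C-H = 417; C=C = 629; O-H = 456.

D(C-C) ≈ 336 kJ/mol

Let D be the C-C bond energy.
Σ(broken) = 2×D + 8×417 + 1×629 + 6×517 = 7067 + 2D
Σ(formed) = 8×827 + 8×456 = 10264
ΔH = Σ(broken) − Σ(formed) = (7067 + 2D) − (10264) = −3197 + 2D
Setting this equal to −2525 kJ gives 2D = 672, so D = 336 kJ/mol.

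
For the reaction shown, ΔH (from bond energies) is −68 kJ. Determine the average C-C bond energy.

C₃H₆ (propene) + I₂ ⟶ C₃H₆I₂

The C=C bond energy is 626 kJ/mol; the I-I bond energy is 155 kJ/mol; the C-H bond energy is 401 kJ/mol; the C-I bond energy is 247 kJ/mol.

D(C-C) ≈ 355 kJ/mol

Let D be the C-C bond energy.
Σ(broken) = 1×D + 6×401 + 1×626 + 1×155 = 3187 + D
Σ(formed) = 2×D + 6×401 + 2×247 = 2900 + 2D
ΔH = Σ(broken) − Σ(formed) = (3187 + D) − (2900 + 2D) = +287 − D
Setting this equal to −68 kJ gives D = 355 kJ/mol.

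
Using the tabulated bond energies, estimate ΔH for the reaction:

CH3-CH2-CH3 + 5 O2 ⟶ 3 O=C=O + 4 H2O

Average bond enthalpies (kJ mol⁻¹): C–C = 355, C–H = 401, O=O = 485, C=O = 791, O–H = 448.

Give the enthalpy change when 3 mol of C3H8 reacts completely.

Bonds broken (reactants):
  C–C: 2 × 355 = 710
  C–H: 8 × 401 = 3208
  O=O: 5 × 485 = 2425
  Σ(broken) = 6343 kJ
Bonds formed (products):
  C=O: 6 × 791 = 4746
  O–H: 8 × 448 = 3584
  Σ(formed) = 8330 kJ
ΔH = Σ(broken) − Σ(formed) = 6343 − 8330 = −1987 kJ
For 3× the reaction as written: 3 × (−1987) = −5961 kJ

ΔH = −5961 kJ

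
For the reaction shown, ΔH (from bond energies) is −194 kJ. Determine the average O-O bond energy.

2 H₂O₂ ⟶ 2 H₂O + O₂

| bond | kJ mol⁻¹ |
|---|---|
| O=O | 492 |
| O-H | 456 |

D(O-O) ≈ 149 kJ/mol

Let D be the O-O bond energy.
Σ(broken) = 4×456 + 2×D = 1824 + 2D
Σ(formed) = 4×456 + 1×492 = 2316
ΔH = Σ(broken) − Σ(formed) = (1824 + 2D) − (2316) = −492 + 2D
Setting this equal to −194 kJ gives 2D = 298, so D = 149 kJ/mol.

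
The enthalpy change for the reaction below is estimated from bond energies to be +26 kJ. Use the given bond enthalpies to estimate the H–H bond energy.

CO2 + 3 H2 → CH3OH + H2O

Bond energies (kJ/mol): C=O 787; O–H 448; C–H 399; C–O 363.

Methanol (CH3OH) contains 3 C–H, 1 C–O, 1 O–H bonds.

D(H–H) ≈ 452 kJ/mol

Let D be the H–H bond energy.
Σ(broken) = 2×787 + 3×D = 1574 + 3D
Σ(formed) = 3×399 + 1×363 + 3×448 = 2904
ΔH = Σ(broken) − Σ(formed) = (1574 + 3D) − (2904) = −1330 + 3D
Setting this equal to +26 kJ gives 3D = 1356, so D = 452 kJ/mol.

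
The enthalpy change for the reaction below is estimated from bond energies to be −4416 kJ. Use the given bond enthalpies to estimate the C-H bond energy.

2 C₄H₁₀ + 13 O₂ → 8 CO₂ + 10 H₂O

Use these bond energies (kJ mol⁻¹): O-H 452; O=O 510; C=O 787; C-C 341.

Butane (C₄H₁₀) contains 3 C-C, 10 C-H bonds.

D(C-H) ≈ 427 kJ/mol

Let D be the C-H bond energy.
Σ(broken) = 6×341 + 20×D + 13×510 = 8676 + 20D
Σ(formed) = 16×787 + 20×452 = 21632
ΔH = Σ(broken) − Σ(formed) = (8676 + 20D) − (21632) = −12956 + 20D
Setting this equal to −4416 kJ gives 20D = 8540, so D = 427 kJ/mol.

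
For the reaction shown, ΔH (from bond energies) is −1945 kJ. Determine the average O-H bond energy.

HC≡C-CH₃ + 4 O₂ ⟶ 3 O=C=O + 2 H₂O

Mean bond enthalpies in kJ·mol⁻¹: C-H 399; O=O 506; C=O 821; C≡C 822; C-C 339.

Let D be the O-H bond energy.
Σ(broken) = 1×822 + 1×339 + 4×399 + 4×506 = 4781
Σ(formed) = 6×821 + 4×D = 4926 + 4D
ΔH = Σ(broken) − Σ(formed) = (4781) − (4926 + 4D) = −145 − 4D
Setting this equal to −1945 kJ gives 4D = 1800, so D = 450 kJ/mol.

D(O-H) ≈ 450 kJ/mol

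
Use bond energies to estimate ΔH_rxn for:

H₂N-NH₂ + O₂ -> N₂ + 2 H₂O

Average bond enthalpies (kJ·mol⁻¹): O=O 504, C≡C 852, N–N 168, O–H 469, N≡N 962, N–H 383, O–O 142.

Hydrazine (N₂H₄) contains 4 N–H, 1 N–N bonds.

Bonds broken (reactants):
  N–H: 4 × 383 = 1532
  N–N: 1 × 168 = 168
  O=O: 1 × 504 = 504
  Σ(broken) = 2204 kJ
Bonds formed (products):
  N≡N: 1 × 962 = 962
  O–H: 4 × 469 = 1876
  Σ(formed) = 2838 kJ
ΔH = Σ(broken) − Σ(formed) = 2204 − 2838 = −634 kJ

ΔH ≈ −634 kJ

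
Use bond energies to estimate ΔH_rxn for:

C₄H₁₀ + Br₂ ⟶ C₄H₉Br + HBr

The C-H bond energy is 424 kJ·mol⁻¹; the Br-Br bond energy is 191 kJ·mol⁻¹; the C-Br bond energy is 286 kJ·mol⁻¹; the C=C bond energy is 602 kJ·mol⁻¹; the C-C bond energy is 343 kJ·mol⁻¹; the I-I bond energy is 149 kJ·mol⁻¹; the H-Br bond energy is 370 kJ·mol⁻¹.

Bonds broken (reactants):
  Br-Br: 1 × 191 = 191
  C-C: 3 × 343 = 1029
  C-H: 10 × 424 = 4240
  Σ(broken) = 5460 kJ
Bonds formed (products):
  C-Br: 1 × 286 = 286
  C-C: 3 × 343 = 1029
  C-H: 9 × 424 = 3816
  H-Br: 1 × 370 = 370
  Σ(formed) = 5501 kJ
ΔH = Σ(broken) − Σ(formed) = 5460 − 5501 = −41 kJ

ΔH ≈ −41 kJ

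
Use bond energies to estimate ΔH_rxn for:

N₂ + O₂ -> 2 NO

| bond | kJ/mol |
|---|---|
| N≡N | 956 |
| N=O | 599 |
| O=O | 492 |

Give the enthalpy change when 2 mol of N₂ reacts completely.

Bonds broken (reactants):
  N≡N: 1 × 956 = 956
  O=O: 1 × 492 = 492
  Σ(broken) = 1448 kJ
Bonds formed (products):
  N=O: 2 × 599 = 1198
  Σ(formed) = 1198 kJ
ΔH = Σ(broken) − Σ(formed) = 1448 − 1198 = +250 kJ
For 2× the reaction as written: 2 × (+250) = +500 kJ

ΔH = +500 kJ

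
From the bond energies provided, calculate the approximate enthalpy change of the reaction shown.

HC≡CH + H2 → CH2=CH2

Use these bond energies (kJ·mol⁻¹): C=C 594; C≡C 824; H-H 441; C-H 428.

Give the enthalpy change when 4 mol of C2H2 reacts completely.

Bonds broken (reactants):
  C≡C: 1 × 824 = 824
  C-H: 2 × 428 = 856
  H-H: 1 × 441 = 441
  Σ(broken) = 2121 kJ
Bonds formed (products):
  C-H: 4 × 428 = 1712
  C=C: 1 × 594 = 594
  Σ(formed) = 2306 kJ
ΔH = Σ(broken) − Σ(formed) = 2121 − 2306 = −185 kJ
For 4× the reaction as written: 4 × (−185) = −740 kJ

ΔH = −740 kJ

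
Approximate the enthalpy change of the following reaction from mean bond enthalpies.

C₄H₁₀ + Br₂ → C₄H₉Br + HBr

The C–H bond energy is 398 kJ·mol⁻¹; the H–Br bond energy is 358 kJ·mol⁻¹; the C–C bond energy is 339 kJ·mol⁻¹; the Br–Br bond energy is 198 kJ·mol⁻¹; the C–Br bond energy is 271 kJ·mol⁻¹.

ΔH ≈ −33 kJ

Bonds broken (reactants):
  Br–Br: 1 × 198 = 198
  C–C: 3 × 339 = 1017
  C–H: 10 × 398 = 3980
  Σ(broken) = 5195 kJ
Bonds formed (products):
  C–Br: 1 × 271 = 271
  C–C: 3 × 339 = 1017
  C–H: 9 × 398 = 3582
  H–Br: 1 × 358 = 358
  Σ(formed) = 5228 kJ
ΔH = Σ(broken) − Σ(formed) = 5195 − 5228 = −33 kJ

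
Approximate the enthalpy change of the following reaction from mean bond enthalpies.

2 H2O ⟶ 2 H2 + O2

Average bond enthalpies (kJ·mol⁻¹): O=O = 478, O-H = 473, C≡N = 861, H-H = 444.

ΔH ≈ +526 kJ

Bonds broken (reactants):
  O-H: 4 × 473 = 1892
  Σ(broken) = 1892 kJ
Bonds formed (products):
  H-H: 2 × 444 = 888
  O=O: 1 × 478 = 478
  Σ(formed) = 1366 kJ
ΔH = Σ(broken) − Σ(formed) = 1892 − 1366 = +526 kJ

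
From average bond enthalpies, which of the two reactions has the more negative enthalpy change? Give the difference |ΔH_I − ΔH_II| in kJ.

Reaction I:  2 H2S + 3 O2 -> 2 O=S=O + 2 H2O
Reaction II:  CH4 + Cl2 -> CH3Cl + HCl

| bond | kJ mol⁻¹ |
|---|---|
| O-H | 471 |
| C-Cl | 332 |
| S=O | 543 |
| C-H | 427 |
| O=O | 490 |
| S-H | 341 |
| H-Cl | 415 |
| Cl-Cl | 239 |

Reaction I, by 1141 kJ

Reaction I:
  Bonds broken (reactants):
    O=O: 3 × 490 = 1470
    S-H: 4 × 341 = 1364
    Σ(broken) = 2834 kJ
  Bonds formed (products):
    O-H: 4 × 471 = 1884
    S=O: 4 × 543 = 2172
    Σ(formed) = 4056 kJ
  ΔH_I = 2834 − 4056 = −1222 kJ
Reaction II:
  Bonds broken (reactants):
    C-H: 4 × 427 = 1708
    Cl-Cl: 1 × 239 = 239
    Σ(broken) = 1947 kJ
  Bonds formed (products):
    C-Cl: 1 × 332 = 332
    C-H: 3 × 427 = 1281
    H-Cl: 1 × 415 = 415
    Σ(formed) = 2028 kJ
  ΔH_II = 1947 − 2028 = −81 kJ
ΔH_I − ΔH_II = −1141 kJ, so reaction I has the more negative ΔH; |ΔH_I − ΔH_II| = 1141 kJ.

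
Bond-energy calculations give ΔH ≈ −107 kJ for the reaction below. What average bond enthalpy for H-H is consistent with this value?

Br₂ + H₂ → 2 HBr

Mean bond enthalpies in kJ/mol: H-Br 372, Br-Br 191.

D(H-H) ≈ 446 kJ/mol

Let D be the H-H bond energy.
Σ(broken) = 1×191 + 1×D = 191 + D
Σ(formed) = 2×372 = 744
ΔH = Σ(broken) − Σ(formed) = (191 + D) − (744) = −553 + D
Setting this equal to −107 kJ gives D = 446 kJ/mol.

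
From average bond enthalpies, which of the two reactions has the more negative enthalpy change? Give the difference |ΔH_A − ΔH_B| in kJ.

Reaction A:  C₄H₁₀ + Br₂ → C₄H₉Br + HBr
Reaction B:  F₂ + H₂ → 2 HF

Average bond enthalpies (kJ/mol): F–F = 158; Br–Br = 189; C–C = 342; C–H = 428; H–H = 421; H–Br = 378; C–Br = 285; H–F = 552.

Reaction B, by 479 kJ

Reaction A:
  Bonds broken (reactants):
    Br–Br: 1 × 189 = 189
    C–C: 3 × 342 = 1026
    C–H: 10 × 428 = 4280
    Σ(broken) = 5495 kJ
  Bonds formed (products):
    C–Br: 1 × 285 = 285
    C–C: 3 × 342 = 1026
    C–H: 9 × 428 = 3852
    H–Br: 1 × 378 = 378
    Σ(formed) = 5541 kJ
  ΔH_A = 5495 − 5541 = −46 kJ
Reaction B:
  Bonds broken (reactants):
    F–F: 1 × 158 = 158
    H–H: 1 × 421 = 421
    Σ(broken) = 579 kJ
  Bonds formed (products):
    H–F: 2 × 552 = 1104
    Σ(formed) = 1104 kJ
  ΔH_B = 579 − 1104 = −525 kJ
ΔH_A − ΔH_B = +479 kJ, so reaction B has the more negative ΔH; |ΔH_A − ΔH_B| = 479 kJ.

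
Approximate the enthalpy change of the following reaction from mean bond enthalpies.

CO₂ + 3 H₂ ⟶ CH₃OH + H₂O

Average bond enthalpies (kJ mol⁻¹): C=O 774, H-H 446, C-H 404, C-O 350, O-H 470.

ΔH ≈ −86 kJ

Bonds broken (reactants):
  C=O: 2 × 774 = 1548
  H-H: 3 × 446 = 1338
  Σ(broken) = 2886 kJ
Bonds formed (products):
  C-H: 3 × 404 = 1212
  C-O: 1 × 350 = 350
  O-H: 3 × 470 = 1410
  Σ(formed) = 2972 kJ
ΔH = Σ(broken) − Σ(formed) = 2886 − 2972 = −86 kJ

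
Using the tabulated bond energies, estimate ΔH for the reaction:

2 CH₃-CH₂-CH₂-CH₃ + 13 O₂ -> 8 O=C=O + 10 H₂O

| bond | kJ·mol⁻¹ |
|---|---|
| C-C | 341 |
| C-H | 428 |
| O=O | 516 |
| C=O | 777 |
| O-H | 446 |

Bonds broken (reactants):
  C-C: 6 × 341 = 2046
  C-H: 20 × 428 = 8560
  O=O: 13 × 516 = 6708
  Σ(broken) = 17314 kJ
Bonds formed (products):
  C=O: 16 × 777 = 12432
  O-H: 20 × 446 = 8920
  Σ(formed) = 21352 kJ
ΔH = Σ(broken) − Σ(formed) = 17314 − 21352 = −4038 kJ

ΔH ≈ −4038 kJ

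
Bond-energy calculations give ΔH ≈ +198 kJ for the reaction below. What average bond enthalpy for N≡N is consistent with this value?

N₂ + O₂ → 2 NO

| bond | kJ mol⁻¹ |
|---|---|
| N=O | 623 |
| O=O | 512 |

D(N≡N) ≈ 932 kJ/mol

Let D be the N≡N bond energy.
Σ(broken) = 1×D + 1×512 = 512 + D
Σ(formed) = 2×623 = 1246
ΔH = Σ(broken) − Σ(formed) = (512 + D) − (1246) = −734 + D
Setting this equal to +198 kJ gives D = 932 kJ/mol.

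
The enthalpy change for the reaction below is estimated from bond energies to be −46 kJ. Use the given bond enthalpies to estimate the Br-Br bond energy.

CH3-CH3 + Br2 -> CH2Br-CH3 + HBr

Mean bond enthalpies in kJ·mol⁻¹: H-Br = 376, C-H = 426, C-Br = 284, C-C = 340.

Let D be the Br-Br bond energy.
Σ(broken) = 1×D + 1×340 + 6×426 = 2896 + D
Σ(formed) = 1×284 + 1×340 + 5×426 + 1×376 = 3130
ΔH = Σ(broken) − Σ(formed) = (2896 + D) − (3130) = −234 + D
Setting this equal to −46 kJ gives D = 188 kJ/mol.

D(Br-Br) ≈ 188 kJ/mol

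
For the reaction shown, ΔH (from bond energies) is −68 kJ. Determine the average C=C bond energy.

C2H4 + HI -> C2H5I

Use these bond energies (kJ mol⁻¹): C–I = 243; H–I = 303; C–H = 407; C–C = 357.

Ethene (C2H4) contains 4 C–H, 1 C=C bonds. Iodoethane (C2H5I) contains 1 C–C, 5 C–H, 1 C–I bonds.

D(C=C) ≈ 636 kJ/mol

Let D be the C=C bond energy.
Σ(broken) = 4×407 + 1×D + 1×303 = 1931 + D
Σ(formed) = 1×357 + 5×407 + 1×243 = 2635
ΔH = Σ(broken) − Σ(formed) = (1931 + D) − (2635) = −704 + D
Setting this equal to −68 kJ gives D = 636 kJ/mol.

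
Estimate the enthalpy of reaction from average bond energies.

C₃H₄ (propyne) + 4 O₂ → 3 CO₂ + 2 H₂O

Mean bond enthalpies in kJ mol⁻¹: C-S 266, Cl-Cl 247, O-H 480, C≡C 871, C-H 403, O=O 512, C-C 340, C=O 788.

Bonds broken (reactants):
  C≡C: 1 × 871 = 871
  C-C: 1 × 340 = 340
  C-H: 4 × 403 = 1612
  O=O: 4 × 512 = 2048
  Σ(broken) = 4871 kJ
Bonds formed (products):
  C=O: 6 × 788 = 4728
  O-H: 4 × 480 = 1920
  Σ(formed) = 6648 kJ
ΔH = Σ(broken) − Σ(formed) = 4871 − 6648 = −1777 kJ

ΔH ≈ −1777 kJ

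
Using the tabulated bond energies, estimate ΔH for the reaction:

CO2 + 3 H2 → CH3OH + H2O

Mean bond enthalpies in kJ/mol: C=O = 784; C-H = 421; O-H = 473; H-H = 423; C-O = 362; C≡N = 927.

Bonds broken (reactants):
  C=O: 2 × 784 = 1568
  H-H: 3 × 423 = 1269
  Σ(broken) = 2837 kJ
Bonds formed (products):
  C-H: 3 × 421 = 1263
  C-O: 1 × 362 = 362
  O-H: 3 × 473 = 1419
  Σ(formed) = 3044 kJ
ΔH = Σ(broken) − Σ(formed) = 2837 − 3044 = −207 kJ

ΔH ≈ −207 kJ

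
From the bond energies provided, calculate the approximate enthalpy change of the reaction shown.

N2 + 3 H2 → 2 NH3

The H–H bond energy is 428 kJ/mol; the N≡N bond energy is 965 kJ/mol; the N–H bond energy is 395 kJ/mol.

Bonds broken (reactants):
  H–H: 3 × 428 = 1284
  N≡N: 1 × 965 = 965
  Σ(broken) = 2249 kJ
Bonds formed (products):
  N–H: 6 × 395 = 2370
  Σ(formed) = 2370 kJ
ΔH = Σ(broken) − Σ(formed) = 2249 − 2370 = −121 kJ

ΔH ≈ −121 kJ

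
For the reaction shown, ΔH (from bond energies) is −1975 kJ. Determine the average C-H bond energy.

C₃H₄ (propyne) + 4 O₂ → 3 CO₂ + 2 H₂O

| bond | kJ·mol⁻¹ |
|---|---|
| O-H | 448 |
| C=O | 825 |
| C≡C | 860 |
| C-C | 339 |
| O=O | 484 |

D(C-H) ≈ 408 kJ/mol

Let D be the C-H bond energy.
Σ(broken) = 1×860 + 1×339 + 4×D + 4×484 = 3135 + 4D
Σ(formed) = 6×825 + 4×448 = 6742
ΔH = Σ(broken) − Σ(formed) = (3135 + 4D) − (6742) = −3607 + 4D
Setting this equal to −1975 kJ gives 4D = 1632, so D = 408 kJ/mol.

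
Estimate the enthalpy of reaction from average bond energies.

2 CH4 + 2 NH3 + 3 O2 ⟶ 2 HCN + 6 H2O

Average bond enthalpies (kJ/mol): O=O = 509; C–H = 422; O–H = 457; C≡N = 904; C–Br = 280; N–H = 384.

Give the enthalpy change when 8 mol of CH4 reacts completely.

ΔH = −3716 kJ

Bonds broken (reactants):
  C–H: 8 × 422 = 3376
  N–H: 6 × 384 = 2304
  O=O: 3 × 509 = 1527
  Σ(broken) = 7207 kJ
Bonds formed (products):
  C≡N: 2 × 904 = 1808
  C–H: 2 × 422 = 844
  O–H: 12 × 457 = 5484
  Σ(formed) = 8136 kJ
ΔH = Σ(broken) − Σ(formed) = 7207 − 8136 = −929 kJ
For 4× the reaction as written: 4 × (−929) = −3716 kJ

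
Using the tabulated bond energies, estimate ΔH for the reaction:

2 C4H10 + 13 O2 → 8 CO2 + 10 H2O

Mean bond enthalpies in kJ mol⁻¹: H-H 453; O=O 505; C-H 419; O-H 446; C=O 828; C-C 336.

Bonds broken (reactants):
  C-C: 6 × 336 = 2016
  C-H: 20 × 419 = 8380
  O=O: 13 × 505 = 6565
  Σ(broken) = 16961 kJ
Bonds formed (products):
  C=O: 16 × 828 = 13248
  O-H: 20 × 446 = 8920
  Σ(formed) = 22168 kJ
ΔH = Σ(broken) − Σ(formed) = 16961 − 22168 = −5207 kJ

ΔH ≈ −5207 kJ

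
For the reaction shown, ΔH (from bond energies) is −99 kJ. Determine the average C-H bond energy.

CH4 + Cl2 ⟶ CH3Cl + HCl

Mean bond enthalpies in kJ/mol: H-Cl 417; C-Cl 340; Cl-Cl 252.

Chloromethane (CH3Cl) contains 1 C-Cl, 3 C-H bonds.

Let D be the C-H bond energy.
Σ(broken) = 4×D + 1×252 = 252 + 4D
Σ(formed) = 1×340 + 3×D + 1×417 = 757 + 3D
ΔH = Σ(broken) − Σ(formed) = (252 + 4D) − (757 + 3D) = −505 + D
Setting this equal to −99 kJ gives D = 406 kJ/mol.

D(C-H) ≈ 406 kJ/mol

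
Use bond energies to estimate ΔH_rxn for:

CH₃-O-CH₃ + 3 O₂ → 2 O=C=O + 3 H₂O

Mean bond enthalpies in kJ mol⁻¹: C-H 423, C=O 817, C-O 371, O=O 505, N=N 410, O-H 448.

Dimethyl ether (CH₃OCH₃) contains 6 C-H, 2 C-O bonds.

Bonds broken (reactants):
  C-H: 6 × 423 = 2538
  C-O: 2 × 371 = 742
  O=O: 3 × 505 = 1515
  Σ(broken) = 4795 kJ
Bonds formed (products):
  C=O: 4 × 817 = 3268
  O-H: 6 × 448 = 2688
  Σ(formed) = 5956 kJ
ΔH = Σ(broken) − Σ(formed) = 4795 − 5956 = −1161 kJ

ΔH ≈ −1161 kJ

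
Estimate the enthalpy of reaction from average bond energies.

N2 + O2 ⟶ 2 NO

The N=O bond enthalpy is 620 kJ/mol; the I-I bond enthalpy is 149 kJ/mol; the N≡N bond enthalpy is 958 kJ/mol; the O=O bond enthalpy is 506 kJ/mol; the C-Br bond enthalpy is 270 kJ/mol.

ΔH ≈ +224 kJ

Bonds broken (reactants):
  N≡N: 1 × 958 = 958
  O=O: 1 × 506 = 506
  Σ(broken) = 1464 kJ
Bonds formed (products):
  N=O: 2 × 620 = 1240
  Σ(formed) = 1240 kJ
ΔH = Σ(broken) − Σ(formed) = 1464 − 1240 = +224 kJ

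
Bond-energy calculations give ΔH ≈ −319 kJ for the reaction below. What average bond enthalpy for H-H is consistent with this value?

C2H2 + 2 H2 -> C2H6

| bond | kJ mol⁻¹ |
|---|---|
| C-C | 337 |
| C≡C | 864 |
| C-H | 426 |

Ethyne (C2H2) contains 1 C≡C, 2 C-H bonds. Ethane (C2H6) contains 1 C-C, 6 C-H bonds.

Let D be the H-H bond energy.
Σ(broken) = 1×864 + 2×426 + 2×D = 1716 + 2D
Σ(formed) = 1×337 + 6×426 = 2893
ΔH = Σ(broken) − Σ(formed) = (1716 + 2D) − (2893) = −1177 + 2D
Setting this equal to −319 kJ gives 2D = 858, so D = 429 kJ/mol.

D(H-H) ≈ 429 kJ/mol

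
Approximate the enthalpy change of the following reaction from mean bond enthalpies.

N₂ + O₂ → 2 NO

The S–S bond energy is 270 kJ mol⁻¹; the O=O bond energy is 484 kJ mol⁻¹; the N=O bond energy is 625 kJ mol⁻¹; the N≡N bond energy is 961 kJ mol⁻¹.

Bonds broken (reactants):
  N≡N: 1 × 961 = 961
  O=O: 1 × 484 = 484
  Σ(broken) = 1445 kJ
Bonds formed (products):
  N=O: 2 × 625 = 1250
  Σ(formed) = 1250 kJ
ΔH = Σ(broken) − Σ(formed) = 1445 − 1250 = +195 kJ

ΔH ≈ +195 kJ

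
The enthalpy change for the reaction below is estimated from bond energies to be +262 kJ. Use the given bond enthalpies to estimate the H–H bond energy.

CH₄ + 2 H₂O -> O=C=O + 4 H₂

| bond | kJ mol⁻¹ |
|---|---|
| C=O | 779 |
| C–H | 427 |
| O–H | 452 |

Let D be the H–H bond energy.
Σ(broken) = 4×427 + 4×452 = 3516
Σ(formed) = 2×779 + 4×D = 1558 + 4D
ΔH = Σ(broken) − Σ(formed) = (3516) − (1558 + 4D) = +1958 − 4D
Setting this equal to +262 kJ gives 4D = 1696, so D = 424 kJ/mol.

D(H–H) ≈ 424 kJ/mol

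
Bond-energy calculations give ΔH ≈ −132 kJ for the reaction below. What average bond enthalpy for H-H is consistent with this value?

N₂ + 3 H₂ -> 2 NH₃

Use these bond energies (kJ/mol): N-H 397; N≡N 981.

D(H-H) ≈ 423 kJ/mol

Let D be the H-H bond energy.
Σ(broken) = 3×D + 1×981 = 981 + 3D
Σ(formed) = 6×397 = 2382
ΔH = Σ(broken) − Σ(formed) = (981 + 3D) − (2382) = −1401 + 3D
Setting this equal to −132 kJ gives 3D = 1269, so D = 423 kJ/mol.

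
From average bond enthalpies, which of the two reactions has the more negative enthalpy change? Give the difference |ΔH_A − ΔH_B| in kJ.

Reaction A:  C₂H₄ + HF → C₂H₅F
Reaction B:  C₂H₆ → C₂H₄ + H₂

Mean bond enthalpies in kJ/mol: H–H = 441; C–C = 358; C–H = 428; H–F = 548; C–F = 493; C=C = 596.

Reaction A, by 312 kJ

Reaction A:
  Bonds broken (reactants):
    C–H: 4 × 428 = 1712
    C=C: 1 × 596 = 596
    H–F: 1 × 548 = 548
    Σ(broken) = 2856 kJ
  Bonds formed (products):
    C–C: 1 × 358 = 358
    C–F: 1 × 493 = 493
    C–H: 5 × 428 = 2140
    Σ(formed) = 2991 kJ
  ΔH_A = 2856 − 2991 = −135 kJ
Reaction B:
  Bonds broken (reactants):
    C–C: 1 × 358 = 358
    C–H: 6 × 428 = 2568
    Σ(broken) = 2926 kJ
  Bonds formed (products):
    C–H: 4 × 428 = 1712
    C=C: 1 × 596 = 596
    H–H: 1 × 441 = 441
    Σ(formed) = 2749 kJ
  ΔH_B = 2926 − 2749 = +177 kJ
ΔH_A − ΔH_B = −312 kJ, so reaction A has the more negative ΔH; |ΔH_A − ΔH_B| = 312 kJ.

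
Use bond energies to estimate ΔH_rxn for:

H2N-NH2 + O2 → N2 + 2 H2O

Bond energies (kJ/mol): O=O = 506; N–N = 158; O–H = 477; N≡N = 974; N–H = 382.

ΔH ≈ −690 kJ

Bonds broken (reactants):
  N–H: 4 × 382 = 1528
  N–N: 1 × 158 = 158
  O=O: 1 × 506 = 506
  Σ(broken) = 2192 kJ
Bonds formed (products):
  N≡N: 1 × 974 = 974
  O–H: 4 × 477 = 1908
  Σ(formed) = 2882 kJ
ΔH = Σ(broken) − Σ(formed) = 2192 − 2882 = −690 kJ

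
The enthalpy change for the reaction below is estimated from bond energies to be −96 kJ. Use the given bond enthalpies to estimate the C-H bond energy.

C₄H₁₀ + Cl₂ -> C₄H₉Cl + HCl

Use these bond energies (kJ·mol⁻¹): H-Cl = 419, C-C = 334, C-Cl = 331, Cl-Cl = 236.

D(C-H) ≈ 418 kJ/mol

Let D be the C-H bond energy.
Σ(broken) = 3×334 + 10×D + 1×236 = 1238 + 10D
Σ(formed) = 3×334 + 1×331 + 9×D + 1×419 = 1752 + 9D
ΔH = Σ(broken) − Σ(formed) = (1238 + 10D) − (1752 + 9D) = −514 + D
Setting this equal to −96 kJ gives D = 418 kJ/mol.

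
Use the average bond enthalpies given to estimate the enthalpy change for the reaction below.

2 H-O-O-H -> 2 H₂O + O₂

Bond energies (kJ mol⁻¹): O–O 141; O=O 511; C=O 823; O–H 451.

Bonds broken (reactants):
  O–H: 4 × 451 = 1804
  O–O: 2 × 141 = 282
  Σ(broken) = 2086 kJ
Bonds formed (products):
  O–H: 4 × 451 = 1804
  O=O: 1 × 511 = 511
  Σ(formed) = 2315 kJ
ΔH = Σ(broken) − Σ(formed) = 2086 − 2315 = −229 kJ

ΔH ≈ −229 kJ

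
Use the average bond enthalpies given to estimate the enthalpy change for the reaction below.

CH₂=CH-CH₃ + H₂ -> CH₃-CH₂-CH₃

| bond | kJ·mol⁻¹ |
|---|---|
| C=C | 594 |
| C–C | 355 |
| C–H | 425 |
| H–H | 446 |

ΔH ≈ −165 kJ

Bonds broken (reactants):
  C–C: 1 × 355 = 355
  C–H: 6 × 425 = 2550
  C=C: 1 × 594 = 594
  H–H: 1 × 446 = 446
  Σ(broken) = 3945 kJ
Bonds formed (products):
  C–C: 2 × 355 = 710
  C–H: 8 × 425 = 3400
  Σ(formed) = 4110 kJ
ΔH = Σ(broken) − Σ(formed) = 3945 − 4110 = −165 kJ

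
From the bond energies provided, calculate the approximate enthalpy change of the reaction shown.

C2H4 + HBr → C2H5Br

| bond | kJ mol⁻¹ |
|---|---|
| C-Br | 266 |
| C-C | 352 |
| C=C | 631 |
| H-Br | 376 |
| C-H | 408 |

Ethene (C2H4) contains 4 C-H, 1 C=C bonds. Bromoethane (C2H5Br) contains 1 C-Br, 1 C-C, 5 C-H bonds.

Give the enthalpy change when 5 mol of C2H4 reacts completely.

ΔH = −95 kJ

Bonds broken (reactants):
  C-H: 4 × 408 = 1632
  C=C: 1 × 631 = 631
  H-Br: 1 × 376 = 376
  Σ(broken) = 2639 kJ
Bonds formed (products):
  C-Br: 1 × 266 = 266
  C-C: 1 × 352 = 352
  C-H: 5 × 408 = 2040
  Σ(formed) = 2658 kJ
ΔH = Σ(broken) − Σ(formed) = 2639 − 2658 = −19 kJ
For 5× the reaction as written: 5 × (−19) = −95 kJ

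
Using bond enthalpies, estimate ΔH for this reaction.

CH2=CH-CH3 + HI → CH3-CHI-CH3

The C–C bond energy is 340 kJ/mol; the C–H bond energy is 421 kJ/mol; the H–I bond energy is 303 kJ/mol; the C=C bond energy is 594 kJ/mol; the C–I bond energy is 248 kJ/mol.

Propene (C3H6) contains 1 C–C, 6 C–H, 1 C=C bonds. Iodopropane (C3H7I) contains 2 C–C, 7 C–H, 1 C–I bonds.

ΔH ≈ −112 kJ

Bonds broken (reactants):
  C–C: 1 × 340 = 340
  C–H: 6 × 421 = 2526
  C=C: 1 × 594 = 594
  H–I: 1 × 303 = 303
  Σ(broken) = 3763 kJ
Bonds formed (products):
  C–C: 2 × 340 = 680
  C–H: 7 × 421 = 2947
  C–I: 1 × 248 = 248
  Σ(formed) = 3875 kJ
ΔH = Σ(broken) − Σ(formed) = 3763 − 3875 = −112 kJ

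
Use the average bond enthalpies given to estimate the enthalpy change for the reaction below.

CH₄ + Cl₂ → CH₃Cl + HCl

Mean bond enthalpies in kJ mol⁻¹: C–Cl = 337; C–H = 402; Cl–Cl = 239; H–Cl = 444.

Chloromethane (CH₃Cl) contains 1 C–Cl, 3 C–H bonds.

ΔH ≈ −140 kJ

Bonds broken (reactants):
  C–H: 4 × 402 = 1608
  Cl–Cl: 1 × 239 = 239
  Σ(broken) = 1847 kJ
Bonds formed (products):
  C–Cl: 1 × 337 = 337
  C–H: 3 × 402 = 1206
  H–Cl: 1 × 444 = 444
  Σ(formed) = 1987 kJ
ΔH = Σ(broken) − Σ(formed) = 1847 − 1987 = −140 kJ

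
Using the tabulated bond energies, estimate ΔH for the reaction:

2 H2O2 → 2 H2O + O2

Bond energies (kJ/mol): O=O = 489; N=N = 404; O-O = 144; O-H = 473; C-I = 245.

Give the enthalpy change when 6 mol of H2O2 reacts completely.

ΔH = −603 kJ

Bonds broken (reactants):
  O-H: 4 × 473 = 1892
  O-O: 2 × 144 = 288
  Σ(broken) = 2180 kJ
Bonds formed (products):
  O-H: 4 × 473 = 1892
  O=O: 1 × 489 = 489
  Σ(formed) = 2381 kJ
ΔH = Σ(broken) − Σ(formed) = 2180 − 2381 = −201 kJ
For 3× the reaction as written: 3 × (−201) = −603 kJ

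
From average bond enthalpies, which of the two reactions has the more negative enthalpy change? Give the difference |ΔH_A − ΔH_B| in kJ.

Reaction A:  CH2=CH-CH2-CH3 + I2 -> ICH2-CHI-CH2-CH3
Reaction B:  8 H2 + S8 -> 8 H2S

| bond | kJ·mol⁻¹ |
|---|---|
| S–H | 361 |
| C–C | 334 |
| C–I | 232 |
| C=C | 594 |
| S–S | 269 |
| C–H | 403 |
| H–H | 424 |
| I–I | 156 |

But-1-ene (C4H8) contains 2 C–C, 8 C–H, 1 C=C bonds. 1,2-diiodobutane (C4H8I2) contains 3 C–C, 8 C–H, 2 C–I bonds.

Reaction A:
  Bonds broken (reactants):
    C–C: 2 × 334 = 668
    C–H: 8 × 403 = 3224
    C=C: 1 × 594 = 594
    I–I: 1 × 156 = 156
    Σ(broken) = 4642 kJ
  Bonds formed (products):
    C–C: 3 × 334 = 1002
    C–H: 8 × 403 = 3224
    C–I: 2 × 232 = 464
    Σ(formed) = 4690 kJ
  ΔH_A = 4642 − 4690 = −48 kJ
Reaction B:
  Bonds broken (reactants):
    H–H: 8 × 424 = 3392
    S–S: 8 × 269 = 2152
    Σ(broken) = 5544 kJ
  Bonds formed (products):
    S–H: 16 × 361 = 5776
    Σ(formed) = 5776 kJ
  ΔH_B = 5544 − 5776 = −232 kJ
ΔH_A − ΔH_B = +184 kJ, so reaction B has the more negative ΔH; |ΔH_A − ΔH_B| = 184 kJ.

Reaction B, by 184 kJ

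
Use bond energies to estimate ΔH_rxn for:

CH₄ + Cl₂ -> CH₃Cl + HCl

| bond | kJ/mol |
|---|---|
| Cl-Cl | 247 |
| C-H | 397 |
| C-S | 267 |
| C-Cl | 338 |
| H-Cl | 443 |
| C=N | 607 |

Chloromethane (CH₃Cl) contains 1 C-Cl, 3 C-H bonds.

ΔH ≈ −137 kJ

Bonds broken (reactants):
  C-H: 4 × 397 = 1588
  Cl-Cl: 1 × 247 = 247
  Σ(broken) = 1835 kJ
Bonds formed (products):
  C-Cl: 1 × 338 = 338
  C-H: 3 × 397 = 1191
  H-Cl: 1 × 443 = 443
  Σ(formed) = 1972 kJ
ΔH = Σ(broken) − Σ(formed) = 1835 − 1972 = −137 kJ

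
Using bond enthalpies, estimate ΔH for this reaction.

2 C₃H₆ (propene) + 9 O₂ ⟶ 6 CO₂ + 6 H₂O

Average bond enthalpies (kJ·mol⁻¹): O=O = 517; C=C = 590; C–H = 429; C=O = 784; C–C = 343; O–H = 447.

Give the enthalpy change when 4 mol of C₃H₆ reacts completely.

ΔH = −6210 kJ

Bonds broken (reactants):
  C–C: 2 × 343 = 686
  C–H: 12 × 429 = 5148
  C=C: 2 × 590 = 1180
  O=O: 9 × 517 = 4653
  Σ(broken) = 11667 kJ
Bonds formed (products):
  C=O: 12 × 784 = 9408
  O–H: 12 × 447 = 5364
  Σ(formed) = 14772 kJ
ΔH = Σ(broken) − Σ(formed) = 11667 − 14772 = −3105 kJ
For 2× the reaction as written: 2 × (−3105) = −6210 kJ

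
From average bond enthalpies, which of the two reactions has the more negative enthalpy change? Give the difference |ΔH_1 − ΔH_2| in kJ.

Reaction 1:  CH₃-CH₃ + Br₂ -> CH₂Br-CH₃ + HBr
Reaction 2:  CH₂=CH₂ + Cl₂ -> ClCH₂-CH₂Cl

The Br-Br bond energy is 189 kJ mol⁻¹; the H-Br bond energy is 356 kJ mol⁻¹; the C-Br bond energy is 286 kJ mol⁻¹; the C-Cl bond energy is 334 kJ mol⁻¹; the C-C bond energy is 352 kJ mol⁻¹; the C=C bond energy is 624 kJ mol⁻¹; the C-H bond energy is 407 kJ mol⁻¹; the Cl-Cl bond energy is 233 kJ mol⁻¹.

Reaction 1:
  Bonds broken (reactants):
    Br-Br: 1 × 189 = 189
    C-C: 1 × 352 = 352
    C-H: 6 × 407 = 2442
    Σ(broken) = 2983 kJ
  Bonds formed (products):
    C-Br: 1 × 286 = 286
    C-C: 1 × 352 = 352
    C-H: 5 × 407 = 2035
    H-Br: 1 × 356 = 356
    Σ(formed) = 3029 kJ
  ΔH_1 = 2983 − 3029 = −46 kJ
Reaction 2:
  Bonds broken (reactants):
    C-H: 4 × 407 = 1628
    C=C: 1 × 624 = 624
    Cl-Cl: 1 × 233 = 233
    Σ(broken) = 2485 kJ
  Bonds formed (products):
    C-C: 1 × 352 = 352
    C-Cl: 2 × 334 = 668
    C-H: 4 × 407 = 1628
    Σ(formed) = 2648 kJ
  ΔH_2 = 2485 − 2648 = −163 kJ
ΔH_1 − ΔH_2 = +117 kJ, so reaction 2 has the more negative ΔH; |ΔH_1 − ΔH_2| = 117 kJ.

Reaction 2, by 117 kJ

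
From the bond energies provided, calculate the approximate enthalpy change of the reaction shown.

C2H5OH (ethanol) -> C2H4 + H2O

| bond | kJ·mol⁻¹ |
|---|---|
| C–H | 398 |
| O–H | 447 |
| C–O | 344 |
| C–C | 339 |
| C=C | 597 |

ΔH ≈ +37 kJ

Bonds broken (reactants):
  C–C: 1 × 339 = 339
  C–H: 5 × 398 = 1990
  C–O: 1 × 344 = 344
  O–H: 1 × 447 = 447
  Σ(broken) = 3120 kJ
Bonds formed (products):
  C–H: 4 × 398 = 1592
  C=C: 1 × 597 = 597
  O–H: 2 × 447 = 894
  Σ(formed) = 3083 kJ
ΔH = Σ(broken) − Σ(formed) = 3120 − 3083 = +37 kJ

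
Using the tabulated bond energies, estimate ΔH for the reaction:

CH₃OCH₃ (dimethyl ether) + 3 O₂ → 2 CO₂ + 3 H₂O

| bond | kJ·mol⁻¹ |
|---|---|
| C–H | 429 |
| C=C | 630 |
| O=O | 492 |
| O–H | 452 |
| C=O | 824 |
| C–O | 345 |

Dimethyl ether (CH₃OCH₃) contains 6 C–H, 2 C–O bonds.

ΔH ≈ −1268 kJ

Bonds broken (reactants):
  C–H: 6 × 429 = 2574
  C–O: 2 × 345 = 690
  O=O: 3 × 492 = 1476
  Σ(broken) = 4740 kJ
Bonds formed (products):
  C=O: 4 × 824 = 3296
  O–H: 6 × 452 = 2712
  Σ(formed) = 6008 kJ
ΔH = Σ(broken) − Σ(formed) = 4740 − 6008 = −1268 kJ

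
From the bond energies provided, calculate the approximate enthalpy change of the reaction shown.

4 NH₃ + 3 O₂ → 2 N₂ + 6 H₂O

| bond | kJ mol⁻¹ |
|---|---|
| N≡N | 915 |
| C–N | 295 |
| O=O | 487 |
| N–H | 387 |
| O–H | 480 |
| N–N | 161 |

ΔH ≈ −1485 kJ

Bonds broken (reactants):
  N–H: 12 × 387 = 4644
  O=O: 3 × 487 = 1461
  Σ(broken) = 6105 kJ
Bonds formed (products):
  N≡N: 2 × 915 = 1830
  O–H: 12 × 480 = 5760
  Σ(formed) = 7590 kJ
ΔH = Σ(broken) − Σ(formed) = 6105 − 7590 = −1485 kJ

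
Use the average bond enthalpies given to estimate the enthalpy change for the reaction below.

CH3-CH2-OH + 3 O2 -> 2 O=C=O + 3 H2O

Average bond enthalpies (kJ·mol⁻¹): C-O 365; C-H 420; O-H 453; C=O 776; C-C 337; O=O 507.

ΔH ≈ −1046 kJ

Bonds broken (reactants):
  C-C: 1 × 337 = 337
  C-H: 5 × 420 = 2100
  C-O: 1 × 365 = 365
  O-H: 1 × 453 = 453
  O=O: 3 × 507 = 1521
  Σ(broken) = 4776 kJ
Bonds formed (products):
  C=O: 4 × 776 = 3104
  O-H: 6 × 453 = 2718
  Σ(formed) = 5822 kJ
ΔH = Σ(broken) − Σ(formed) = 4776 − 5822 = −1046 kJ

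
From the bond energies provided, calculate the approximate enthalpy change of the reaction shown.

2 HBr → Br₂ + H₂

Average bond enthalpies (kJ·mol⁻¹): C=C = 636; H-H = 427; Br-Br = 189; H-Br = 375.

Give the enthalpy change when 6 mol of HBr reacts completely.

Bonds broken (reactants):
  H-Br: 2 × 375 = 750
  Σ(broken) = 750 kJ
Bonds formed (products):
  Br-Br: 1 × 189 = 189
  H-H: 1 × 427 = 427
  Σ(formed) = 616 kJ
ΔH = Σ(broken) − Σ(formed) = 750 − 616 = +134 kJ
For 3× the reaction as written: 3 × (+134) = +402 kJ

ΔH = +402 kJ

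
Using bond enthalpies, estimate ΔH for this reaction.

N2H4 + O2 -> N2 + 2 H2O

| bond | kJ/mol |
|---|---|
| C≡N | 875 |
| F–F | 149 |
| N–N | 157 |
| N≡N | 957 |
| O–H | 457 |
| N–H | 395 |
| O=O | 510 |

ΔH ≈ −538 kJ

Bonds broken (reactants):
  N–H: 4 × 395 = 1580
  N–N: 1 × 157 = 157
  O=O: 1 × 510 = 510
  Σ(broken) = 2247 kJ
Bonds formed (products):
  N≡N: 1 × 957 = 957
  O–H: 4 × 457 = 1828
  Σ(formed) = 2785 kJ
ΔH = Σ(broken) − Σ(formed) = 2247 − 2785 = −538 kJ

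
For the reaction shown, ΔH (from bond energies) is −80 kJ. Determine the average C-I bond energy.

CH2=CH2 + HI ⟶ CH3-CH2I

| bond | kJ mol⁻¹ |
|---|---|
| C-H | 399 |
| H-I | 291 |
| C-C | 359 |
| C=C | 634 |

Let D be the C-I bond energy.
Σ(broken) = 4×399 + 1×634 + 1×291 = 2521
Σ(formed) = 1×359 + 5×399 + 1×D = 2354 + D
ΔH = Σ(broken) − Σ(formed) = (2521) − (2354 + D) = +167 − D
Setting this equal to −80 kJ gives D = 247 kJ/mol.

D(C-I) ≈ 247 kJ/mol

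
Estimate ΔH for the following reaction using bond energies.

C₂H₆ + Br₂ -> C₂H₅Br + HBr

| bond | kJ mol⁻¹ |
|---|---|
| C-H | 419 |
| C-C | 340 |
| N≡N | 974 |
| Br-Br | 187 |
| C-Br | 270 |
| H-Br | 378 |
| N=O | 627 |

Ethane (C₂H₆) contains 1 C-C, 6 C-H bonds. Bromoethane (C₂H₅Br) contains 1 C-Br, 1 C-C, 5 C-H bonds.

ΔH ≈ −42 kJ

Bonds broken (reactants):
  Br-Br: 1 × 187 = 187
  C-C: 1 × 340 = 340
  C-H: 6 × 419 = 2514
  Σ(broken) = 3041 kJ
Bonds formed (products):
  C-Br: 1 × 270 = 270
  C-C: 1 × 340 = 340
  C-H: 5 × 419 = 2095
  H-Br: 1 × 378 = 378
  Σ(formed) = 3083 kJ
ΔH = Σ(broken) − Σ(formed) = 3041 − 3083 = −42 kJ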